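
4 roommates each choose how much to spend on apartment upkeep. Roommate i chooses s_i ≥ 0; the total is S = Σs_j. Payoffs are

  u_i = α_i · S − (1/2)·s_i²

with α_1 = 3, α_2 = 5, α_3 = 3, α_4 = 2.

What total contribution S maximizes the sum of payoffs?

52

Planner FOC: ∂(Σu_j)/∂s_i = (Σα_j) − s_i = 0, so s_i^SO = Σα_j = 13 for every i; S^SO = 52.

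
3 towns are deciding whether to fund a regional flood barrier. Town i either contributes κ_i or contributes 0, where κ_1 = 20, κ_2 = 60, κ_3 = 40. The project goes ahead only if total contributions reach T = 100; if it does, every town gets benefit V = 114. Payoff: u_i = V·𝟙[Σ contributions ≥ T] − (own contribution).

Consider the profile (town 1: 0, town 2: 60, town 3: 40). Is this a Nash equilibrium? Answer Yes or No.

Total = 100 ≥ 100: provided.
Town 1 (pledges 0, payoff 114): pledging 20 → total 120, payoff 94. No gain.
Town 2 (pledges 60, payoff 54): dropping to 0 → total 40, payoff 0. No gain.
Town 3 (pledges 40, payoff 74): dropping to 0 → total 60, payoff 0. No gain.

Yes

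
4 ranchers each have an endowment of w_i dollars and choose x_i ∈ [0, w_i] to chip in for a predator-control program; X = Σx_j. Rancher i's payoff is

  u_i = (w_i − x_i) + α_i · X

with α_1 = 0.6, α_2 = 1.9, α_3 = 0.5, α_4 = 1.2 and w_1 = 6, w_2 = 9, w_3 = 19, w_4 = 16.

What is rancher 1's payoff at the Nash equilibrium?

21

∂u_i/∂x_i = α_i − 1, so rancher i contributes w_i if α_i > 1, else 0.
α_i > 1 for i ∈ {2, 4}; NE contributions (0, 9, 0, 16), X = 25.
u_1 = (6 − 0) + 0.6·25 = 21.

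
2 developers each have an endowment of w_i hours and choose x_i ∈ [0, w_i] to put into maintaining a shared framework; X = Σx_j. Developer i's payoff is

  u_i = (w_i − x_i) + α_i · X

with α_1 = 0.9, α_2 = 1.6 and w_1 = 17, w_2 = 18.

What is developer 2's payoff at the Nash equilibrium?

∂u_i/∂x_i = α_i − 1, so developer i contributes w_i if α_i > 1, else 0.
α_i > 1 for i ∈ {2}; NE contributions (0, 18), X = 18.
u_2 = (18 − 18) + 1.6·18 = 28.8.

28.8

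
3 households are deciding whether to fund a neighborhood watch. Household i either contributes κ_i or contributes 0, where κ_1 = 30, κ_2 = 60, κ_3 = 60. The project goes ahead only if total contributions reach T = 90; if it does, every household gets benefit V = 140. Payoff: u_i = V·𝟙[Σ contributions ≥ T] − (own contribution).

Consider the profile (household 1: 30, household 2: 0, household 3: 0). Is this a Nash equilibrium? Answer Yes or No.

No

Total = 30 < 90: not provided.
Household 1 (pledges 30, payoff -30): dropping to 0 → total 0, payoff 0. Profitable deviation.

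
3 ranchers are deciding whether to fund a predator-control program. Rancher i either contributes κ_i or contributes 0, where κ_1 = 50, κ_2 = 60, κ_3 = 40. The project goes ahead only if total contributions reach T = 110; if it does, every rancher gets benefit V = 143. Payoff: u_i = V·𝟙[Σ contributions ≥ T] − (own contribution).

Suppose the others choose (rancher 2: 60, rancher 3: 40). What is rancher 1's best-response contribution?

Others' total = 100. Contributing 50 brings total to 150 ≥ 110: gain V − κ_1 = 93.
Best response: 50.

50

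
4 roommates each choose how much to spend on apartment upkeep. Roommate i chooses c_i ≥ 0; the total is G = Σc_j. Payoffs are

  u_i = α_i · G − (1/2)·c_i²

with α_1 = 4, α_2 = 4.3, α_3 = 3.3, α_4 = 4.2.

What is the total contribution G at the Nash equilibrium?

15.8

Roommate i's FOC: ∂u_i/∂c_i = α_i − c_i = 0, so c_i* = α_i.
NE contributions = (4, 4.3, 3.3, 4.2); G = 15.8.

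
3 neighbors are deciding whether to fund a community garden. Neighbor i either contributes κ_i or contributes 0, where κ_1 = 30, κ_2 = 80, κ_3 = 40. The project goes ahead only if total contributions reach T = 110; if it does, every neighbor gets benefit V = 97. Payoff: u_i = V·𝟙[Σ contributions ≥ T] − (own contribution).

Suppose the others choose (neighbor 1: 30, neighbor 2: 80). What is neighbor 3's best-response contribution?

0

Others' total = 110 ≥ 110; contributing adds cost 40 for no extra benefit.
Best response: 0.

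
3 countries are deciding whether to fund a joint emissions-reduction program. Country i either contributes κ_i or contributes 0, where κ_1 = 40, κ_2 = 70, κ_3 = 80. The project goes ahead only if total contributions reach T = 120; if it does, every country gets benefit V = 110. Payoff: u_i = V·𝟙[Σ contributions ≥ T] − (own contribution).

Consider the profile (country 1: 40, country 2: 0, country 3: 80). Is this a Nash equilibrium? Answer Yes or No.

Yes

Total = 120 ≥ 120: provided.
Country 1 (pledges 40, payoff 70): dropping to 0 → total 80, payoff 0. No gain.
Country 2 (pledges 0, payoff 110): pledging 70 → total 190, payoff 40. No gain.
Country 3 (pledges 80, payoff 30): dropping to 0 → total 40, payoff 0. No gain.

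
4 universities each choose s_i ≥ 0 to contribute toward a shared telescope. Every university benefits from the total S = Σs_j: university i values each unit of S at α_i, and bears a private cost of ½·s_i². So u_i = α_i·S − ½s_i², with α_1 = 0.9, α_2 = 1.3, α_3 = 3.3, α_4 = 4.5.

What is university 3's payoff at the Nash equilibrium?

University i's FOC: ∂u_i/∂s_i = α_i − s_i = 0, so s_i* = α_i.
NE contributions = (0.9, 1.3, 3.3, 4.5); S = 10.
u_3 = α_3·S − ½·(s_3)² = 3.3·10 − ½·3.3² = 27.555.

27.555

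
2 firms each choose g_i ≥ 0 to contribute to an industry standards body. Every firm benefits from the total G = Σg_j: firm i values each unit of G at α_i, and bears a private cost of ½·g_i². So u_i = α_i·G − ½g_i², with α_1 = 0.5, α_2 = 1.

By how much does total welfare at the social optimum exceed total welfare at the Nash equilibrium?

Firm i's FOC: ∂u_i/∂g_i = α_i − g_i = 0, so g_i* = α_i.
NE contributions = (0.5, 1); G = 1.5.
W^NE = (Σα)·G − ½Σα_i² = 1.5² − ½·1.25 = 1.625.
Planner sets g_i = Σα_j = 1.5 for every i, so G^SO = 2·1.5 = 3.
W^SO = (Σα)·G^SO − ½·2·(Σα)² = (2/2)·1.5² = 2.25.
Deadweight loss = W^SO − W^NE = 0.625.

0.625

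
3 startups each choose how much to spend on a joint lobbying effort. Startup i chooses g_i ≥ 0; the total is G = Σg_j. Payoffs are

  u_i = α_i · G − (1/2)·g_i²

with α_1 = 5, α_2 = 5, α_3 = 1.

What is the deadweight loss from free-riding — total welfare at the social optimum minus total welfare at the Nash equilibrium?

86

Startup i's FOC: ∂u_i/∂g_i = α_i − g_i = 0, so g_i* = α_i.
NE contributions = (5, 5, 1); G = 11.
W^NE = (Σα)·G − ½Σα_i² = 11² − ½·51 = 95.5.
Planner sets g_i = Σα_j = 11 for every i, so G^SO = 3·11 = 33.
W^SO = (Σα)·G^SO − ½·3·(Σα)² = (3/2)·11² = 181.5.
Deadweight loss = W^SO − W^NE = 86.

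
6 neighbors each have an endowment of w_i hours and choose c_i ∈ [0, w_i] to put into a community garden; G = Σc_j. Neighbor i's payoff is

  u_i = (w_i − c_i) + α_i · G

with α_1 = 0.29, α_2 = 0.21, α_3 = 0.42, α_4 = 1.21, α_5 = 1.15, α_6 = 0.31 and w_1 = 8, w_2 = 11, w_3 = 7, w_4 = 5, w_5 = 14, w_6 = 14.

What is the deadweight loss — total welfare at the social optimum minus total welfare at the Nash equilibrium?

∂u_i/∂c_i = α_i − 1, so neighbor i contributes w_i if α_i > 1, else 0.
α_i > 1 for i ∈ {4, 5}; NE contributions (0, 0, 0, 5, 14, 0), G = 19.
W^NE = Σw_i − G^NE + (Σα_i)·G^NE = 59 + 2.59·19 = 108.21.
Planner: ∂(Σu_j)/∂c_i = Σα_j − 1 = 2.59 > 0, so everyone contributes w_i; G^SO = 59, W^SO = 59 + 2.59·59 = 211.81.
Deadweight loss = 103.6.

103.6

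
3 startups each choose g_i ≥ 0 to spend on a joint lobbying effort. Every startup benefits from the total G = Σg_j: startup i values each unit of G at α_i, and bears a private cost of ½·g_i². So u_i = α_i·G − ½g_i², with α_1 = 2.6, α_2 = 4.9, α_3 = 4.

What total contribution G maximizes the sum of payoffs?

34.5

Planner FOC: ∂(Σu_j)/∂g_i = (Σα_j) − g_i = 0, so g_i^SO = Σα_j = 11.5 for every i; G^SO = 34.5.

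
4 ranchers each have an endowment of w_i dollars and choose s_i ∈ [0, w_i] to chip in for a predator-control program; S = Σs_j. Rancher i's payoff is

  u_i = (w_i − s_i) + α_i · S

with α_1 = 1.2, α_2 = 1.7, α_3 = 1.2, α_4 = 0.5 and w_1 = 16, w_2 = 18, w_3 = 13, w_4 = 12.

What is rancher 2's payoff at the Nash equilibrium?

79.9

∂u_i/∂s_i = α_i − 1, so rancher i contributes w_i if α_i > 1, else 0.
α_i > 1 for i ∈ {1, 2, 3}; NE contributions (16, 18, 13, 0), S = 47.
u_2 = (18 − 18) + 1.7·47 = 79.9.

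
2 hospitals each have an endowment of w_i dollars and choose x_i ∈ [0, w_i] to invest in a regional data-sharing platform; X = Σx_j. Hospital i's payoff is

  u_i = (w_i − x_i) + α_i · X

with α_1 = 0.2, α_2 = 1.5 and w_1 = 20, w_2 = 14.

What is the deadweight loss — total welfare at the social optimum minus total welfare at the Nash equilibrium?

14

∂u_i/∂x_i = α_i − 1, so hospital i contributes w_i if α_i > 1, else 0.
α_i > 1 for i ∈ {2}; NE contributions (0, 14), X = 14.
W^NE = Σw_i − X^NE + (Σα_i)·X^NE = 34 + 0.7·14 = 43.8.
Planner: ∂(Σu_j)/∂x_i = Σα_j − 1 = 0.7 > 0, so everyone contributes w_i; X^SO = 34, W^SO = 34 + 0.7·34 = 57.8.
Deadweight loss = 14.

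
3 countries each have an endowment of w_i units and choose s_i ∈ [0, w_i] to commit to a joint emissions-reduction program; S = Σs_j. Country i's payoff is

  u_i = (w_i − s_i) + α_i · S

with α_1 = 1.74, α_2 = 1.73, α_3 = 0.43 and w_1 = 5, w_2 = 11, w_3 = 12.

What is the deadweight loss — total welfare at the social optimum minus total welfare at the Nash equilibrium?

34.8

∂u_i/∂s_i = α_i − 1, so country i contributes w_i if α_i > 1, else 0.
α_i > 1 for i ∈ {1, 2}; NE contributions (5, 11, 0), S = 16.
W^NE = Σw_i − S^NE + (Σα_i)·S^NE = 28 + 2.9·16 = 74.4.
Planner: ∂(Σu_j)/∂s_i = Σα_j − 1 = 2.9 > 0, so everyone contributes w_i; S^SO = 28, W^SO = 28 + 2.9·28 = 109.2.
Deadweight loss = 34.8.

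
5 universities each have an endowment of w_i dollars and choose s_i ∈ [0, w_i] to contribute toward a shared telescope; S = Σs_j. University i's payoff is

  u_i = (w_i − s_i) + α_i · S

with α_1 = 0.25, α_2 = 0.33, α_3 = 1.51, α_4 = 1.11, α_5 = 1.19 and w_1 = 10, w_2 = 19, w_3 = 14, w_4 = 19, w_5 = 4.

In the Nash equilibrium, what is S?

∂u_i/∂s_i = α_i − 1, so university i contributes w_i if α_i > 1, else 0.
α_i > 1 for i ∈ {3, 4, 5}; NE contributions (0, 0, 14, 19, 4), S = 37.

37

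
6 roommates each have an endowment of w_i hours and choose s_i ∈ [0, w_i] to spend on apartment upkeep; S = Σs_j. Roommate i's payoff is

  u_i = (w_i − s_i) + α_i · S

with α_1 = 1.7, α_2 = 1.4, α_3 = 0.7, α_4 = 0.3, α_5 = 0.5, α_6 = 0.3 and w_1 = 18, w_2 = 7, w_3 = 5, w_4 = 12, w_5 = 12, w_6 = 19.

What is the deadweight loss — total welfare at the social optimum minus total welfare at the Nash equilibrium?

∂u_i/∂s_i = α_i − 1, so roommate i contributes w_i if α_i > 1, else 0.
α_i > 1 for i ∈ {1, 2}; NE contributions (18, 7, 0, 0, 0, 0), S = 25.
W^NE = Σw_i − S^NE + (Σα_i)·S^NE = 73 + 3.9·25 = 170.5.
Planner: ∂(Σu_j)/∂s_i = Σα_j − 1 = 3.9 > 0, so everyone contributes w_i; S^SO = 73, W^SO = 73 + 3.9·73 = 357.7.
Deadweight loss = 187.2.

187.2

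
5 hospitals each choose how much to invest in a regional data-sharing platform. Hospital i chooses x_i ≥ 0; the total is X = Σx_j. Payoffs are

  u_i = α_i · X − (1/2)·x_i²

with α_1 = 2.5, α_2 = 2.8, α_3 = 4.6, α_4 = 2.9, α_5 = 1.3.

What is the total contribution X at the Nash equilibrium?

Hospital i's FOC: ∂u_i/∂x_i = α_i − x_i = 0, so x_i* = α_i.
NE contributions = (2.5, 2.8, 4.6, 2.9, 1.3); X = 14.1.

14.1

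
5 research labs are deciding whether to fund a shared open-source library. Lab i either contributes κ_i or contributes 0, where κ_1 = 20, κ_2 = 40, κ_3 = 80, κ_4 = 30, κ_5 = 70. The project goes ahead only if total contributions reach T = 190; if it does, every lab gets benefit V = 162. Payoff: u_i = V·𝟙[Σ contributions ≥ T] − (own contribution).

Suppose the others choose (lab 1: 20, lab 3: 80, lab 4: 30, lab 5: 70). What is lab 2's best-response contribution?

0

Others' total = 200 ≥ 190; contributing adds cost 40 for no extra benefit.
Best response: 0.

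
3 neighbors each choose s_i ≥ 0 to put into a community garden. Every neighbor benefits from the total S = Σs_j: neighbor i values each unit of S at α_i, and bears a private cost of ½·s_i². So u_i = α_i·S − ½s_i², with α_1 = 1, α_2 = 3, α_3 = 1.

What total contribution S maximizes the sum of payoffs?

Planner FOC: ∂(Σu_j)/∂s_i = (Σα_j) − s_i = 0, so s_i^SO = Σα_j = 5 for every i; S^SO = 15.

15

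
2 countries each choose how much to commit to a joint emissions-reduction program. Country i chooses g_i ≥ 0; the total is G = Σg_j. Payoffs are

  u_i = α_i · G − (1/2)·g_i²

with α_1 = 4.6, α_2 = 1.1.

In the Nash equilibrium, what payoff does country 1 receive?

15.64

Country i's FOC: ∂u_i/∂g_i = α_i − g_i = 0, so g_i* = α_i.
NE contributions = (4.6, 1.1); G = 5.7.
u_1 = α_1·G − ½·(g_1)² = 4.6·5.7 − ½·4.6² = 15.64.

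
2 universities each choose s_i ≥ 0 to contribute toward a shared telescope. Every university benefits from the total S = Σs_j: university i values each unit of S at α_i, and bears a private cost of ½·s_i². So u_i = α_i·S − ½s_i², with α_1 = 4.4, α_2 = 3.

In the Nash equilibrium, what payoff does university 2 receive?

17.7

University i's FOC: ∂u_i/∂s_i = α_i − s_i = 0, so s_i* = α_i.
NE contributions = (4.4, 3); S = 7.4.
u_2 = α_2·S − ½·(s_2)² = 3·7.4 − ½·3² = 17.7.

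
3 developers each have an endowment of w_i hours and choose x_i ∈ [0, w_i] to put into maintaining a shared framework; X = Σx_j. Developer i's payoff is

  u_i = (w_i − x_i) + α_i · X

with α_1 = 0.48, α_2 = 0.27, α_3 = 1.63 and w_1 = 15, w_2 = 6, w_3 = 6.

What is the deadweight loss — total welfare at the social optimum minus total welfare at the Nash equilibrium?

∂u_i/∂x_i = α_i − 1, so developer i contributes w_i if α_i > 1, else 0.
α_i > 1 for i ∈ {3}; NE contributions (0, 0, 6), X = 6.
W^NE = Σw_i − X^NE + (Σα_i)·X^NE = 27 + 1.38·6 = 35.28.
Planner: ∂(Σu_j)/∂x_i = Σα_j − 1 = 1.38 > 0, so everyone contributes w_i; X^SO = 27, W^SO = 27 + 1.38·27 = 64.26.
Deadweight loss = 28.98.

28.98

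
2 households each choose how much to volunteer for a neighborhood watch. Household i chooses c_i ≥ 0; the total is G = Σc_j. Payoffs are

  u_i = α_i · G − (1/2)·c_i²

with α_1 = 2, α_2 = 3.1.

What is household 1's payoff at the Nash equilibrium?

8.2

Household i's FOC: ∂u_i/∂c_i = α_i − c_i = 0, so c_i* = α_i.
NE contributions = (2, 3.1); G = 5.1.
u_1 = α_1·G − ½·(c_1)² = 2·5.1 − ½·2² = 8.2.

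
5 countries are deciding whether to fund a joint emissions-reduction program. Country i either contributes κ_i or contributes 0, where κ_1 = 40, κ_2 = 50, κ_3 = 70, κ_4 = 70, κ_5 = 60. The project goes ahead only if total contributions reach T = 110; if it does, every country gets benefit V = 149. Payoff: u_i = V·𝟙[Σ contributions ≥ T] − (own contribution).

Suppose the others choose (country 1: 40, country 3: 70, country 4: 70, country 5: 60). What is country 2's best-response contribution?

0

Others' total = 240 ≥ 110; contributing adds cost 50 for no extra benefit.
Best response: 0.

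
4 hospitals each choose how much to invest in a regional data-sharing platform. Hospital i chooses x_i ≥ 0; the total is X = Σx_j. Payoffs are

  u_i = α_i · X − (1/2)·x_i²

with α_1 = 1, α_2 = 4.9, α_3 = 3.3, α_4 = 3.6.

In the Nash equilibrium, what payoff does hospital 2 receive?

50.715

Hospital i's FOC: ∂u_i/∂x_i = α_i − x_i = 0, so x_i* = α_i.
NE contributions = (1, 4.9, 3.3, 3.6); X = 12.8.
u_2 = α_2·X − ½·(x_2)² = 4.9·12.8 − ½·4.9² = 50.715.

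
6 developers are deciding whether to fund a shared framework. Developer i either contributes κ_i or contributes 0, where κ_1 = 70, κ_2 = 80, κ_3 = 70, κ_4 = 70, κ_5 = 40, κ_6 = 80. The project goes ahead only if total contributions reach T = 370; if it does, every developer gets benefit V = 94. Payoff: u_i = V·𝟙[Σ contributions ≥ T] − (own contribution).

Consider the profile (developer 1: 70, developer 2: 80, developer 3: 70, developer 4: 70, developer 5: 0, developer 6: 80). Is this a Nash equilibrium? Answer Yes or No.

Yes

Total = 370 ≥ 370: provided.
Developer 1 (pledges 70, payoff 24): dropping to 0 → total 300, payoff 0. No gain.
Developer 2 (pledges 80, payoff 14): dropping to 0 → total 290, payoff 0. No gain.
Developer 3 (pledges 70, payoff 24): dropping to 0 → total 300, payoff 0. No gain.
Developer 4 (pledges 70, payoff 24): dropping to 0 → total 300, payoff 0. No gain.
Developer 5 (pledges 0, payoff 94): pledging 40 → total 410, payoff 54. No gain.
Developer 6 (pledges 80, payoff 14): dropping to 0 → total 290, payoff 0. No gain.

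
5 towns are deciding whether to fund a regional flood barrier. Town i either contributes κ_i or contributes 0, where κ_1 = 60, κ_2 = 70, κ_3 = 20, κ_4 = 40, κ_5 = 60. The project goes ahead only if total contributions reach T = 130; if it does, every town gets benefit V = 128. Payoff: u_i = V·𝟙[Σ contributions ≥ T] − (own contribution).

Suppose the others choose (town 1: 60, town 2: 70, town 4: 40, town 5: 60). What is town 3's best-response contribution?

0

Others' total = 230 ≥ 130; contributing adds cost 20 for no extra benefit.
Best response: 0.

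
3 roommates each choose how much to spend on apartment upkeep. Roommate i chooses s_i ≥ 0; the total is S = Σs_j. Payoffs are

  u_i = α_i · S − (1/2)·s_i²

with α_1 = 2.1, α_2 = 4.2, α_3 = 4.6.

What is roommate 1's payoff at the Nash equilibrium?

Roommate i's FOC: ∂u_i/∂s_i = α_i − s_i = 0, so s_i* = α_i.
NE contributions = (2.1, 4.2, 4.6); S = 10.9.
u_1 = α_1·S − ½·(s_1)² = 2.1·10.9 − ½·2.1² = 20.685.

20.685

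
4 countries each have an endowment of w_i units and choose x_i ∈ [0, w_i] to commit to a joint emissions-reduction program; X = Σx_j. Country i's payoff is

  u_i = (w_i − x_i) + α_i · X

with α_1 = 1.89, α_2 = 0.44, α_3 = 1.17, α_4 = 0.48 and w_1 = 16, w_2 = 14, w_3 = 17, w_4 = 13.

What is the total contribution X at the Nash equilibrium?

33

∂u_i/∂x_i = α_i − 1, so country i contributes w_i if α_i > 1, else 0.
α_i > 1 for i ∈ {1, 3}; NE contributions (16, 0, 17, 0), X = 33.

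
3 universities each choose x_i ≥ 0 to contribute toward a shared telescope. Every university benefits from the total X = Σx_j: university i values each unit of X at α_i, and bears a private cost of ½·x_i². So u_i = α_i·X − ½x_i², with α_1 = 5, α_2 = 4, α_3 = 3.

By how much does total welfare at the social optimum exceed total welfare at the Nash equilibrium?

University i's FOC: ∂u_i/∂x_i = α_i − x_i = 0, so x_i* = α_i.
NE contributions = (5, 4, 3); X = 12.
W^NE = (Σα)·X − ½Σα_i² = 12² − ½·50 = 119.
Planner sets x_i = Σα_j = 12 for every i, so X^SO = 3·12 = 36.
W^SO = (Σα)·X^SO − ½·3·(Σα)² = (3/2)·12² = 216.
Deadweight loss = W^SO − W^NE = 97.

97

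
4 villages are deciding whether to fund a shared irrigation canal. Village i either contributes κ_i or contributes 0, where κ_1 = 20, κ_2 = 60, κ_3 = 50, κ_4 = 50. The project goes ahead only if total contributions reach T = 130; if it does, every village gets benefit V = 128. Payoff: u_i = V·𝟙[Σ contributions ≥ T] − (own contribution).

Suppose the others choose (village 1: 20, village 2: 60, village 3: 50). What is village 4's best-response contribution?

Others' total = 130 ≥ 130; contributing adds cost 50 for no extra benefit.
Best response: 0.

0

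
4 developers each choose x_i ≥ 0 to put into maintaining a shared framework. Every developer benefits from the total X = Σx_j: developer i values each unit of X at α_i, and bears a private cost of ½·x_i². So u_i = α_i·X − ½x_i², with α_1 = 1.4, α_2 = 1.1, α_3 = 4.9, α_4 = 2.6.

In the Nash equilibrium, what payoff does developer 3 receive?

Developer i's FOC: ∂u_i/∂x_i = α_i − x_i = 0, so x_i* = α_i.
NE contributions = (1.4, 1.1, 4.9, 2.6); X = 10.
u_3 = α_3·X − ½·(x_3)² = 4.9·10 − ½·4.9² = 36.995.

36.995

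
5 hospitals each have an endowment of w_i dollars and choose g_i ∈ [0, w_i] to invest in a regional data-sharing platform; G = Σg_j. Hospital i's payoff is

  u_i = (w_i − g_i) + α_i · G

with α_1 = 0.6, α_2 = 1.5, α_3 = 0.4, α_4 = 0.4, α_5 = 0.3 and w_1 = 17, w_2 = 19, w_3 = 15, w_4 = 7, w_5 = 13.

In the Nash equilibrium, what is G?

∂u_i/∂g_i = α_i − 1, so hospital i contributes w_i if α_i > 1, else 0.
α_i > 1 for i ∈ {2}; NE contributions (0, 19, 0, 0, 0), G = 19.

19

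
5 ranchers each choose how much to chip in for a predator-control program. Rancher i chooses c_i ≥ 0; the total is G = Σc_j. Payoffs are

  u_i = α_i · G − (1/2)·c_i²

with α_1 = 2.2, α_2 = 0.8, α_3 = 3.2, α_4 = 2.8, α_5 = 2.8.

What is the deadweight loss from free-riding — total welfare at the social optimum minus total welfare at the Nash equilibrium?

Rancher i's FOC: ∂u_i/∂c_i = α_i − c_i = 0, so c_i* = α_i.
NE contributions = (2.2, 0.8, 3.2, 2.8, 2.8); G = 11.8.
W^NE = (Σα)·G − ½Σα_i² = 11.8² − ½·31.4 = 123.54.
Planner sets c_i = Σα_j = 11.8 for every i, so G^SO = 5·11.8 = 59.
W^SO = (Σα)·G^SO − ½·5·(Σα)² = (5/2)·11.8² = 348.1.
Deadweight loss = W^SO − W^NE = 224.56.

224.56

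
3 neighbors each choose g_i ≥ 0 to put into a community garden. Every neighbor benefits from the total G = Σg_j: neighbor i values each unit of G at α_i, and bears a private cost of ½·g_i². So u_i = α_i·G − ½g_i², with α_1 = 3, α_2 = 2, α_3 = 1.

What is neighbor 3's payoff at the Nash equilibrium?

Neighbor i's FOC: ∂u_i/∂g_i = α_i − g_i = 0, so g_i* = α_i.
NE contributions = (3, 2, 1); G = 6.
u_3 = α_3·G − ½·(g_3)² = 1·6 − ½·1² = 5.5.

5.5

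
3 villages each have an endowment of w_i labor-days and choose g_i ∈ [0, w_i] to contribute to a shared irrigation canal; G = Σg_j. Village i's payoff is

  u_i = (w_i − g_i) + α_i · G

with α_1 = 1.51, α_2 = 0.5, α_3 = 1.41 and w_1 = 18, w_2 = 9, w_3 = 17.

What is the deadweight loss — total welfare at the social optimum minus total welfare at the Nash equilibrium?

∂u_i/∂g_i = α_i − 1, so village i contributes w_i if α_i > 1, else 0.
α_i > 1 for i ∈ {1, 3}; NE contributions (18, 0, 17), G = 35.
W^NE = Σw_i − G^NE + (Σα_i)·G^NE = 44 + 2.42·35 = 128.7.
Planner: ∂(Σu_j)/∂g_i = Σα_j − 1 = 2.42 > 0, so everyone contributes w_i; G^SO = 44, W^SO = 44 + 2.42·44 = 150.48.
Deadweight loss = 21.78.

21.78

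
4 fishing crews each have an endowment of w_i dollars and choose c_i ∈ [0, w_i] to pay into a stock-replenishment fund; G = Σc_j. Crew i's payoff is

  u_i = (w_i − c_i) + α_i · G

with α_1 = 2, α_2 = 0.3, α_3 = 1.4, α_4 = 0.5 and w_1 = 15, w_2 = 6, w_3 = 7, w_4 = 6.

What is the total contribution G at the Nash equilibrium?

∂u_i/∂c_i = α_i − 1, so crew i contributes w_i if α_i > 1, else 0.
α_i > 1 for i ∈ {1, 3}; NE contributions (15, 0, 7, 0), G = 22.

22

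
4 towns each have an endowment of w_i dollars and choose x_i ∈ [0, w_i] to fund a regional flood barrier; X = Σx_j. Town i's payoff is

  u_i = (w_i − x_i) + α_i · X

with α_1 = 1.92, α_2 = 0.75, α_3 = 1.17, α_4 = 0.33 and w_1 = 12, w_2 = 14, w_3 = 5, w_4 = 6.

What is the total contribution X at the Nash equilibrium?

17

∂u_i/∂x_i = α_i − 1, so town i contributes w_i if α_i > 1, else 0.
α_i > 1 for i ∈ {1, 3}; NE contributions (12, 0, 5, 0), X = 17.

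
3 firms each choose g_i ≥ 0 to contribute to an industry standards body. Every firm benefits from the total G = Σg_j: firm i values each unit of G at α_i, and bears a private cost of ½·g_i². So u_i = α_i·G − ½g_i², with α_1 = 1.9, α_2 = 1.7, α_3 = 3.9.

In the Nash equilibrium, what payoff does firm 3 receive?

21.645

Firm i's FOC: ∂u_i/∂g_i = α_i − g_i = 0, so g_i* = α_i.
NE contributions = (1.9, 1.7, 3.9); G = 7.5.
u_3 = α_3·G − ½·(g_3)² = 3.9·7.5 − ½·3.9² = 21.645.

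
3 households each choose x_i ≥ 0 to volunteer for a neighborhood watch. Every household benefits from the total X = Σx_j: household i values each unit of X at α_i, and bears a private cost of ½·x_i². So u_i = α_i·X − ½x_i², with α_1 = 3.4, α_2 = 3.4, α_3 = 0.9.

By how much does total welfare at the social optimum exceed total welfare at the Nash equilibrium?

41.61

Household i's FOC: ∂u_i/∂x_i = α_i − x_i = 0, so x_i* = α_i.
NE contributions = (3.4, 3.4, 0.9); X = 7.7.
W^NE = (Σα)·X − ½Σα_i² = 7.7² − ½·23.93 = 47.325.
Planner sets x_i = Σα_j = 7.7 for every i, so X^SO = 3·7.7 = 23.1.
W^SO = (Σα)·X^SO − ½·3·(Σα)² = (3/2)·7.7² = 88.935.
Deadweight loss = W^SO − W^NE = 41.61.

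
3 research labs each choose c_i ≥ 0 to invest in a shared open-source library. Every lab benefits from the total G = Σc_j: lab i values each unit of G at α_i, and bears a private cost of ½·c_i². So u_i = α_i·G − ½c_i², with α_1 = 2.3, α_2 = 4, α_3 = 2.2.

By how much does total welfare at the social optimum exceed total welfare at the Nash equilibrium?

49.19

Lab i's FOC: ∂u_i/∂c_i = α_i − c_i = 0, so c_i* = α_i.
NE contributions = (2.3, 4, 2.2); G = 8.5.
W^NE = (Σα)·G − ½Σα_i² = 8.5² − ½·26.13 = 59.185.
Planner sets c_i = Σα_j = 8.5 for every i, so G^SO = 3·8.5 = 25.5.
W^SO = (Σα)·G^SO − ½·3·(Σα)² = (3/2)·8.5² = 108.375.
Deadweight loss = W^SO − W^NE = 49.19.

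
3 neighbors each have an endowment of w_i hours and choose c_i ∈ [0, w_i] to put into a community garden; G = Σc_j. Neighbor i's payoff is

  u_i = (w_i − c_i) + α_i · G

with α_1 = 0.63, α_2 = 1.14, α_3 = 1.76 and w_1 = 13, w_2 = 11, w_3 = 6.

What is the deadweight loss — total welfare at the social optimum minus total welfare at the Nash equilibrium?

32.89

∂u_i/∂c_i = α_i − 1, so neighbor i contributes w_i if α_i > 1, else 0.
α_i > 1 for i ∈ {2, 3}; NE contributions (0, 11, 6), G = 17.
W^NE = Σw_i − G^NE + (Σα_i)·G^NE = 30 + 2.53·17 = 73.01.
Planner: ∂(Σu_j)/∂c_i = Σα_j − 1 = 2.53 > 0, so everyone contributes w_i; G^SO = 30, W^SO = 30 + 2.53·30 = 105.9.
Deadweight loss = 32.89.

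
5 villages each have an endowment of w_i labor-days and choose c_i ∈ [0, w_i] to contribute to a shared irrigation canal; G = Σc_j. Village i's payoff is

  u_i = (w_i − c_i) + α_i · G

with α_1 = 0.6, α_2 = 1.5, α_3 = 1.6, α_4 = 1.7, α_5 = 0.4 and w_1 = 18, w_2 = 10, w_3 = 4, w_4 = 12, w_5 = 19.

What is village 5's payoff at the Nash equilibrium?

∂u_i/∂c_i = α_i − 1, so village i contributes w_i if α_i > 1, else 0.
α_i > 1 for i ∈ {2, 3, 4}; NE contributions (0, 10, 4, 12, 0), G = 26.
u_5 = (19 − 0) + 0.4·26 = 29.4.

29.4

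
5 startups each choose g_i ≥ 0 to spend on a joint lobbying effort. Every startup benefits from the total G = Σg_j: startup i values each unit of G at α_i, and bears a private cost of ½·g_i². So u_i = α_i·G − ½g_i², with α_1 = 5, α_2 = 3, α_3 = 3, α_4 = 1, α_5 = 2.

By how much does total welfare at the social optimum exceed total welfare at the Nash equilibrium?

318

Startup i's FOC: ∂u_i/∂g_i = α_i − g_i = 0, so g_i* = α_i.
NE contributions = (5, 3, 3, 1, 2); G = 14.
W^NE = (Σα)·G − ½Σα_i² = 14² − ½·48 = 172.
Planner sets g_i = Σα_j = 14 for every i, so G^SO = 5·14 = 70.
W^SO = (Σα)·G^SO − ½·5·(Σα)² = (5/2)·14² = 490.
Deadweight loss = W^SO − W^NE = 318.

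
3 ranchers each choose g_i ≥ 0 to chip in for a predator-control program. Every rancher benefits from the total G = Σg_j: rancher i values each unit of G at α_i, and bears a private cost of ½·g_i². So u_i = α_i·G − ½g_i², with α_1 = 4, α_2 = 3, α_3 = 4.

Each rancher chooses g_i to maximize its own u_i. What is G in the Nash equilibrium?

Rancher i's FOC: ∂u_i/∂g_i = α_i − g_i = 0, so g_i* = α_i.
NE contributions = (4, 3, 4); G = 11.

11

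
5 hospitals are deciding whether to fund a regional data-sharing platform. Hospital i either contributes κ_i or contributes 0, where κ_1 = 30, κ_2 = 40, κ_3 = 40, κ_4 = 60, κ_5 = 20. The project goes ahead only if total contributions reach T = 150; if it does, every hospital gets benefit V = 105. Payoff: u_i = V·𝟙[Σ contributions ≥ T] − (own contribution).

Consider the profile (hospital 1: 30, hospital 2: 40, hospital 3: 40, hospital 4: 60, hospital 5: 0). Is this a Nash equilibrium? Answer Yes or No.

Total = 170 ≥ 150: provided.
Hospital 1 (pledges 30, payoff 75): dropping to 0 → total 140, payoff 0. No gain.
Hospital 2 (pledges 40, payoff 65): dropping to 0 → total 130, payoff 0. No gain.
Hospital 3 (pledges 40, payoff 65): dropping to 0 → total 130, payoff 0. No gain.
Hospital 4 (pledges 60, payoff 45): dropping to 0 → total 110, payoff 0. No gain.
Hospital 5 (pledges 0, payoff 105): pledging 20 → total 190, payoff 85. No gain.

Yes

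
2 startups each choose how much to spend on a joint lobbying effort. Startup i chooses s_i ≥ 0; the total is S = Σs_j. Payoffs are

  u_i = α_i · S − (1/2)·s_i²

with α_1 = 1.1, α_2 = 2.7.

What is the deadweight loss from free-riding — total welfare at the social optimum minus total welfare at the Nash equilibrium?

4.25

Startup i's FOC: ∂u_i/∂s_i = α_i − s_i = 0, so s_i* = α_i.
NE contributions = (1.1, 2.7); S = 3.8.
W^NE = (Σα)·S − ½Σα_i² = 3.8² − ½·8.5 = 10.19.
Planner sets s_i = Σα_j = 3.8 for every i, so S^SO = 2·3.8 = 7.6.
W^SO = (Σα)·S^SO − ½·2·(Σα)² = (2/2)·3.8² = 14.44.
Deadweight loss = W^SO − W^NE = 4.25.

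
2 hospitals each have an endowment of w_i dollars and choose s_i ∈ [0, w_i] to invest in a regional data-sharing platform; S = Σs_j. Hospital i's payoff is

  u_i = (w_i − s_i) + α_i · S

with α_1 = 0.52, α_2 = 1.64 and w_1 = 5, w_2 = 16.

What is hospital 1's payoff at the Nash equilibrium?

13.32

∂u_i/∂s_i = α_i − 1, so hospital i contributes w_i if α_i > 1, else 0.
α_i > 1 for i ∈ {2}; NE contributions (0, 16), S = 16.
u_1 = (5 − 0) + 0.52·16 = 13.32.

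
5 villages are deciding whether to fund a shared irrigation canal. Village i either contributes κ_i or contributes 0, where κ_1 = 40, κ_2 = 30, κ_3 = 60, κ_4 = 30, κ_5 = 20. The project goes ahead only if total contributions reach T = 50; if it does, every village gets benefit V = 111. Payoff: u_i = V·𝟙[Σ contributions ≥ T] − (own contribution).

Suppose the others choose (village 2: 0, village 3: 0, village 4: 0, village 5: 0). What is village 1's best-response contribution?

Others' total = 0. Even contributing 40 gives 40 < 50: no benefit either way.
Best response: 0.

0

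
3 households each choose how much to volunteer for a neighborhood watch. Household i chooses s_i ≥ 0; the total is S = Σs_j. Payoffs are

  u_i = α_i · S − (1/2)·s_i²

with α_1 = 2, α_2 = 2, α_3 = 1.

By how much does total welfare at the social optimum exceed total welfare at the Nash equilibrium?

Household i's FOC: ∂u_i/∂s_i = α_i − s_i = 0, so s_i* = α_i.
NE contributions = (2, 2, 1); S = 5.
W^NE = (Σα)·S − ½Σα_i² = 5² − ½·9 = 20.5.
Planner sets s_i = Σα_j = 5 for every i, so S^SO = 3·5 = 15.
W^SO = (Σα)·S^SO − ½·3·(Σα)² = (3/2)·5² = 37.5.
Deadweight loss = W^SO − W^NE = 17.

17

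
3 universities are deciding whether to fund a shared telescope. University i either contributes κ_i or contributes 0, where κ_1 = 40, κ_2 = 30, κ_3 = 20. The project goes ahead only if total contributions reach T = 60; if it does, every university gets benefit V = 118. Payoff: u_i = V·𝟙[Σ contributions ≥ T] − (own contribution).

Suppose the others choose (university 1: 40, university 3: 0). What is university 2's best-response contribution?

30

Others' total = 40. Contributing 30 brings total to 70 ≥ 60: gain V − κ_2 = 88.
Best response: 30.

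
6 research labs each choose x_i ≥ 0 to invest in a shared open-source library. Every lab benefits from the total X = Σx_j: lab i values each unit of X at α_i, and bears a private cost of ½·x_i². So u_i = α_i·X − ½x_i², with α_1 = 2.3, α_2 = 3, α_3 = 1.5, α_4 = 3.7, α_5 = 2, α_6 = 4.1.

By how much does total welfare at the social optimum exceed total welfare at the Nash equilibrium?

Lab i's FOC: ∂u_i/∂x_i = α_i − x_i = 0, so x_i* = α_i.
NE contributions = (2.3, 3, 1.5, 3.7, 2, 4.1); X = 16.6.
W^NE = (Σα)·X − ½Σα_i² = 16.6² − ½·51.04 = 250.04.
Planner sets x_i = Σα_j = 16.6 for every i, so X^SO = 6·16.6 = 99.6.
W^SO = (Σα)·X^SO − ½·6·(Σα)² = (6/2)·16.6² = 826.68.
Deadweight loss = W^SO − W^NE = 576.64.

576.64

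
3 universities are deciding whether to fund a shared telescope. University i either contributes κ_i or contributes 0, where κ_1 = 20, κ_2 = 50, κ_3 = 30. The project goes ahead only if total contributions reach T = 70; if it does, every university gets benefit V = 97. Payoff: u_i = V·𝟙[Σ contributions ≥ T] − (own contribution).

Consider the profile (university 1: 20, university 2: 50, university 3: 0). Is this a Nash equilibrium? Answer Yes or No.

Yes

Total = 70 ≥ 70: provided.
University 1 (pledges 20, payoff 77): dropping to 0 → total 50, payoff 0. No gain.
University 2 (pledges 50, payoff 47): dropping to 0 → total 20, payoff 0. No gain.
University 3 (pledges 0, payoff 97): pledging 30 → total 100, payoff 67. No gain.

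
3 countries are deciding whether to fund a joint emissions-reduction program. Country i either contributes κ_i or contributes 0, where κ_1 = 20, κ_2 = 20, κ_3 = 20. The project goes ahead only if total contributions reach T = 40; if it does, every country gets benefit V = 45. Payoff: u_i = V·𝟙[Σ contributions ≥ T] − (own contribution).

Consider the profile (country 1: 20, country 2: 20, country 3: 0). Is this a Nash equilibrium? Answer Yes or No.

Yes

Total = 40 ≥ 40: provided.
Country 1 (pledges 20, payoff 25): dropping to 0 → total 20, payoff 0. No gain.
Country 2 (pledges 20, payoff 25): dropping to 0 → total 20, payoff 0. No gain.
Country 3 (pledges 0, payoff 45): pledging 20 → total 60, payoff 25. No gain.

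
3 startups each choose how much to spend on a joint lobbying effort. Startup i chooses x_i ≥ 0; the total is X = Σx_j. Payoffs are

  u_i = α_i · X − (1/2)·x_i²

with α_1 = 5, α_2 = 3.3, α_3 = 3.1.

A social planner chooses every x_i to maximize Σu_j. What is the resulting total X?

34.2

Planner FOC: ∂(Σu_j)/∂x_i = (Σα_j) − x_i = 0, so x_i^SO = Σα_j = 11.4 for every i; X^SO = 34.2.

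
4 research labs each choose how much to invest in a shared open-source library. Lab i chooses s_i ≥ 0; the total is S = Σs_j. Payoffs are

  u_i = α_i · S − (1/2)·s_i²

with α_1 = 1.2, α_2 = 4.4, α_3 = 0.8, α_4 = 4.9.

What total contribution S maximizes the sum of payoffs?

Planner FOC: ∂(Σu_j)/∂s_i = (Σα_j) − s_i = 0, so s_i^SO = Σα_j = 11.3 for every i; S^SO = 45.2.

45.2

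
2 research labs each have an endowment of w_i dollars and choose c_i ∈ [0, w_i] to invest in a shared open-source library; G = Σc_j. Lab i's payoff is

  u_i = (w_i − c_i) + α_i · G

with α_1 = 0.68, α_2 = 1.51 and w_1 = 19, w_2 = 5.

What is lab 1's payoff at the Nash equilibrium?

22.4

∂u_i/∂c_i = α_i − 1, so lab i contributes w_i if α_i > 1, else 0.
α_i > 1 for i ∈ {2}; NE contributions (0, 5), G = 5.
u_1 = (19 − 0) + 0.68·5 = 22.4.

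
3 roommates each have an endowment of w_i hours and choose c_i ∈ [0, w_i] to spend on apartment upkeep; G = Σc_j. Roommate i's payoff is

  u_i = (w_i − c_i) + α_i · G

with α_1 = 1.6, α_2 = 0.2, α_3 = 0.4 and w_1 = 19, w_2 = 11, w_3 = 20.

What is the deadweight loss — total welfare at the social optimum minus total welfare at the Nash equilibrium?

37.2

∂u_i/∂c_i = α_i − 1, so roommate i contributes w_i if α_i > 1, else 0.
α_i > 1 for i ∈ {1}; NE contributions (19, 0, 0), G = 19.
W^NE = Σw_i − G^NE + (Σα_i)·G^NE = 50 + 1.2·19 = 72.8.
Planner: ∂(Σu_j)/∂c_i = Σα_j − 1 = 1.2 > 0, so everyone contributes w_i; G^SO = 50, W^SO = 50 + 1.2·50 = 110.
Deadweight loss = 37.2.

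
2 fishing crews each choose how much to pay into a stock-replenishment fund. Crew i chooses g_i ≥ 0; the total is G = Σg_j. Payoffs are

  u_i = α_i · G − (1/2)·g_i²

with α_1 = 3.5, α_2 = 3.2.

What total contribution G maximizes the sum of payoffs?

13.4

Planner FOC: ∂(Σu_j)/∂g_i = (Σα_j) − g_i = 0, so g_i^SO = Σα_j = 6.7 for every i; G^SO = 13.4.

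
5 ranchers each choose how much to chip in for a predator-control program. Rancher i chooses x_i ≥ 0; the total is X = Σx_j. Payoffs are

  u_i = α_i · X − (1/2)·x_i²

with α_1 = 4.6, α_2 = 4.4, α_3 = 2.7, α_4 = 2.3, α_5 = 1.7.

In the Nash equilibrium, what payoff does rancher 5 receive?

Rancher i's FOC: ∂u_i/∂x_i = α_i − x_i = 0, so x_i* = α_i.
NE contributions = (4.6, 4.4, 2.7, 2.3, 1.7); X = 15.7.
u_5 = α_5·X − ½·(x_5)² = 1.7·15.7 − ½·1.7² = 25.245.

25.245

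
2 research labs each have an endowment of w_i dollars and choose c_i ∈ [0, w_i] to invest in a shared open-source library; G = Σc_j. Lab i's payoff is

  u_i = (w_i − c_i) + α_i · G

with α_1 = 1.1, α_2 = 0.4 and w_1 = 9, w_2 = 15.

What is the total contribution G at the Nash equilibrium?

∂u_i/∂c_i = α_i − 1, so lab i contributes w_i if α_i > 1, else 0.
α_i > 1 for i ∈ {1}; NE contributions (9, 0), G = 9.

9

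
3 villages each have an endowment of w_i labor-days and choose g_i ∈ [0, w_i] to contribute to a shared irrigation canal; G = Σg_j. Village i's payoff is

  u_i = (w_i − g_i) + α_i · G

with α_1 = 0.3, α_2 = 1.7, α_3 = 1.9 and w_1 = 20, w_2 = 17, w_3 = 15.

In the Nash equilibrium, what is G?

32

∂u_i/∂g_i = α_i − 1, so village i contributes w_i if α_i > 1, else 0.
α_i > 1 for i ∈ {2, 3}; NE contributions (0, 17, 15), G = 32.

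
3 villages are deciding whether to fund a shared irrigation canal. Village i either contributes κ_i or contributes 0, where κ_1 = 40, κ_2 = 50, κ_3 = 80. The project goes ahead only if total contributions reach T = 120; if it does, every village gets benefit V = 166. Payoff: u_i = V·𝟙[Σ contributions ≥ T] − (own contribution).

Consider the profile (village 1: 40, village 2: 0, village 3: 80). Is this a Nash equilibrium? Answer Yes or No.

Yes

Total = 120 ≥ 120: provided.
Village 1 (pledges 40, payoff 126): dropping to 0 → total 80, payoff 0. No gain.
Village 2 (pledges 0, payoff 166): pledging 50 → total 170, payoff 116. No gain.
Village 3 (pledges 80, payoff 86): dropping to 0 → total 40, payoff 0. No gain.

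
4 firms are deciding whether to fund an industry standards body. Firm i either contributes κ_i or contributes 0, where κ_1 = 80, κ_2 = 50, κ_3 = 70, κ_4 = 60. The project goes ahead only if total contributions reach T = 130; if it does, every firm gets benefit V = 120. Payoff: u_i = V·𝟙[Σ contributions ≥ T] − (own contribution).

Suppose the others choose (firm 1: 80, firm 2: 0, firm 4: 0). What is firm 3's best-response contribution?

70

Others' total = 80. Contributing 70 brings total to 150 ≥ 130: gain V − κ_3 = 50.
Best response: 70.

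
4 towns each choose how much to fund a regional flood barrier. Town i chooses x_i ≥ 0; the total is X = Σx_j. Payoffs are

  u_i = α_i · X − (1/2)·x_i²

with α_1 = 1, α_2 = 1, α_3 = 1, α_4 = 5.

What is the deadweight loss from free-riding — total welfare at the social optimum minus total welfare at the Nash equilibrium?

Town i's FOC: ∂u_i/∂x_i = α_i − x_i = 0, so x_i* = α_i.
NE contributions = (1, 1, 1, 5); X = 8.
W^NE = (Σα)·X − ½Σα_i² = 8² − ½·28 = 50.
Planner sets x_i = Σα_j = 8 for every i, so X^SO = 4·8 = 32.
W^SO = (Σα)·X^SO − ½·4·(Σα)² = (4/2)·8² = 128.
Deadweight loss = W^SO − W^NE = 78.

78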